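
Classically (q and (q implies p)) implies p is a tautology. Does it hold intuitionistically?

This is modus ponens in implicational form, which is intuitionistically derivable.
If a world forces q and q implies p, then applying the implication at that world (which is accessible from itself) gives p.

Yes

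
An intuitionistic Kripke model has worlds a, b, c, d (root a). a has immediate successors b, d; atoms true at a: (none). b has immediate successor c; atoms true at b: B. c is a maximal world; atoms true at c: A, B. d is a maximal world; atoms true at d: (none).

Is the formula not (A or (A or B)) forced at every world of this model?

No

Not every world: a does not force not (A or (A or B)).
a does not force not (A or (A or B)) since b is accessible from a and b forces A or (A or B).
b forces A or (A or B) via the disjunct A or B.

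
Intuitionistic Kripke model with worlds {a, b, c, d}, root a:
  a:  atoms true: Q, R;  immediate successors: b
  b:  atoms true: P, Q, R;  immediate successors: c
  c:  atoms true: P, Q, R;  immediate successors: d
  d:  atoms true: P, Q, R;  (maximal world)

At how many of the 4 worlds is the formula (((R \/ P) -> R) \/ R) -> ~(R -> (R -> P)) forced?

0

a: does not force it — a ||-/- (((R \/ P) -> R) \/ R) -> ~(R -> (R -> P)): already at a itself, a ||- ((R \/ P) -> R) \/ R but a ||-/- ~(R -> (R -> P)).
b: does not force it.
c: does not force it.
d: does not force it.
Worlds forcing the formula: { }.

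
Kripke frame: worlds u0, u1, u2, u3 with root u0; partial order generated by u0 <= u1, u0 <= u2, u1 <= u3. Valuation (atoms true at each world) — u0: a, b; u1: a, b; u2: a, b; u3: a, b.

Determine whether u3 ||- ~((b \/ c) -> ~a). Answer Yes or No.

u3 ||- ~((b \/ c) -> ~a): no world accessible from u3 forces (b \/ c) -> ~a.

Yes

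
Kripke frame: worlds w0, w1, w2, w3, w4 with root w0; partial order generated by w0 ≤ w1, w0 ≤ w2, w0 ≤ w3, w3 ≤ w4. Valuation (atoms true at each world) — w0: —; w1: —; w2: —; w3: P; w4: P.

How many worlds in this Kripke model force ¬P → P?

w0: does not force it — w0 ⊮ ¬P → P: at the accessible world w1, w1 ⊩ ¬P but w1 ⊮ P.
w1: does not force it — w1 ⊮ ¬P → P: already at w1 itself, w1 ⊩ ¬P but w1 ⊮ P.
w2: does not force it — w2 ⊮ ¬P → P: already at w2 itself, w2 ⊩ ¬P but w2 ⊮ P.
w3: forces it.
w4: forces it.
Worlds forcing the formula: {w3, w4}.

2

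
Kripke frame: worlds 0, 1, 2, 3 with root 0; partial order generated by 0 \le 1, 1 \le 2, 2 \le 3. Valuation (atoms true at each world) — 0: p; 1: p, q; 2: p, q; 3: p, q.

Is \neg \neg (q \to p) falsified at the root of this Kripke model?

0 \Vdash \neg \neg (q \to p): no world accessible from 0 forces \neg (q \to p).
So the root 0 forces \neg \neg (q \to p); the model is not a countermodel.

No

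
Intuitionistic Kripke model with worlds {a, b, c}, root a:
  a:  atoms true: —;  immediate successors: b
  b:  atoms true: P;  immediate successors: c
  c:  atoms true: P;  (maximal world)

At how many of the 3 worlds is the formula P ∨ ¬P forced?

2

a: does not force it — a ⊮ P ∨ ¬P: neither disjunct is forced at a.
b: forces it.
c: forces it.
Worlds forcing the formula: {b, c}.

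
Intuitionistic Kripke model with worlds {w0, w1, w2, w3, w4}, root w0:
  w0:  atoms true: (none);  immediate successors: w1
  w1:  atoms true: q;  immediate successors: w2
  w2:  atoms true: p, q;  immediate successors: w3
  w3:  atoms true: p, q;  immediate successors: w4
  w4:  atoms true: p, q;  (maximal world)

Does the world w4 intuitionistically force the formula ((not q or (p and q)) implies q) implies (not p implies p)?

w4 forces ((not q or (p and q)) implies q) implies (not p implies p): every world accessible from w4 that forces (not q or (p and q)) implies q (namely w4) also forces not p implies p.

Yes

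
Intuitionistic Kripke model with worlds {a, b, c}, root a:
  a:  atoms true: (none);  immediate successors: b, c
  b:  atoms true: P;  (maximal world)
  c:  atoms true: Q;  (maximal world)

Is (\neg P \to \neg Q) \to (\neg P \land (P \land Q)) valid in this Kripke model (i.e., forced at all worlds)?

Not every world: a \nVdash (\neg P \to \neg Q) \to (\neg P \land (P \land Q)).
a \nVdash (\neg P \to \neg Q) \to (\neg P \land (P \land Q)): at the accessible world b, b \Vdash \neg P \to \neg Q but b \nVdash \neg P \land (P \land Q).
b \nVdash \neg P \land (P \land Q) since b fails \neg P.

No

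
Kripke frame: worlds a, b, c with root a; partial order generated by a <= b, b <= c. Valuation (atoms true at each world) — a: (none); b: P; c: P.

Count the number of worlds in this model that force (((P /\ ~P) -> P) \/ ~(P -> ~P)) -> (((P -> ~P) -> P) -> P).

a: does not force it — a ||-/- (((P /\ ~P) -> P) \/ ~(P -> ~P)) -> (((P -> ~P) -> P) -> P): already at a itself, a ||- ((P /\ ~P) -> P) \/ ~(P -> ~P) but a ||-/- ((P -> ~P) -> P) -> P.
b: forces it.
c: forces it.
Worlds forcing the formula: {b, c}.

2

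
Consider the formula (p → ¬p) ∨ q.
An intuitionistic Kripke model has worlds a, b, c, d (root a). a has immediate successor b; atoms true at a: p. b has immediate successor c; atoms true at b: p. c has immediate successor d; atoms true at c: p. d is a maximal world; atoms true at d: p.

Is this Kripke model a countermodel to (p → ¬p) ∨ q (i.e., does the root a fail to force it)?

a ⊮ (p → ¬p) ∨ q: neither disjunct is forced at a.
a ⊮ p → ¬p: already at a itself, a ⊩ p but a ⊮ ¬p.
a ⊮ ¬p since a is accessible from a and a ⊩ p.
So the root a does not force (p → ¬p) ∨ q; the model is a countermodel.

Yes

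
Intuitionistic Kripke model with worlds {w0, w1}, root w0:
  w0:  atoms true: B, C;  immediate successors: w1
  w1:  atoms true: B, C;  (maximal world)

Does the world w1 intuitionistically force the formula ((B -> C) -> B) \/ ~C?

w1 ||- ((B -> C) -> B) \/ ~C via the disjunct (B -> C) -> B.

Yes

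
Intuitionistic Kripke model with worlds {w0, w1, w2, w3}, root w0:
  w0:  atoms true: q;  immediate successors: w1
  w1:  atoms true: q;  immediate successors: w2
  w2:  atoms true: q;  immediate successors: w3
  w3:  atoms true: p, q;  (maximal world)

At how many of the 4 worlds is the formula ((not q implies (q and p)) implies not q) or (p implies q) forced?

4

w0: forces it.
w1: forces it.
w2: forces it.
w3: forces it.
Worlds forcing the formula: {w0, w1, w2, w3}.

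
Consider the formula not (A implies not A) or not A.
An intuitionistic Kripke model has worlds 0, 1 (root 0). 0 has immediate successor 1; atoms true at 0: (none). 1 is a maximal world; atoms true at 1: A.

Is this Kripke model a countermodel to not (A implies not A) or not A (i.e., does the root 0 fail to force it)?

No

0 forces not (A implies not A) or not A via the disjunct not (A implies not A).
So the root 0 forces not (A implies not A) or not A; the model is not a countermodel.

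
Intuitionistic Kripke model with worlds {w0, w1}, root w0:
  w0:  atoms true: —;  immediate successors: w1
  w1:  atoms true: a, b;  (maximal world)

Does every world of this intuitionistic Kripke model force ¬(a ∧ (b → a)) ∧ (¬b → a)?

Not every world: w0 ⊮ ¬(a ∧ (b → a)) ∧ (¬b → a).
w0 ⊮ ¬(a ∧ (b → a)) ∧ (¬b → a) since w0 fails ¬(a ∧ (b → a)).

No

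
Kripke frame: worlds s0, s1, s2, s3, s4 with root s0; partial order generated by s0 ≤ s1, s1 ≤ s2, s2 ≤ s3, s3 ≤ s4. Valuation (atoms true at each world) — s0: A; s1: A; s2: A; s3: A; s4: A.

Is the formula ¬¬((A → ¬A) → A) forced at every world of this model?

s0 ⊩ ¬¬((A → ¬A) → A): no world accessible from s0 forces ¬((A → ¬A) → A).
Since the root s0 forces ¬¬((A → ¬A) → A) and forcing is persistent (monotone upward), every world forces it.

Yes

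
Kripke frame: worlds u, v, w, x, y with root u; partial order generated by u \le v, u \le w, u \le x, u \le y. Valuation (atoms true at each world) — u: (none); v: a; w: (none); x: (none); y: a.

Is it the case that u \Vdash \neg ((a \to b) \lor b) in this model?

u \nVdash \neg ((a \to b) \lor b) since w is accessible from u and w \Vdash (a \to b) \lor b.
w \Vdash (a \to b) \lor b via the disjunct a \to b.

No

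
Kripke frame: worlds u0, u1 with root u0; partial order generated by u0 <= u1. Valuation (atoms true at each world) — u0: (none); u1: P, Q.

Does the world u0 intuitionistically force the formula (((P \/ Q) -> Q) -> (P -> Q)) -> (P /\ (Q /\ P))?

u0 ||-/- (((P \/ Q) -> Q) -> (P -> Q)) -> (P /\ (Q /\ P)): already at u0 itself, u0 ||- ((P \/ Q) -> Q) -> (P -> Q) but u0 ||-/- P /\ (Q /\ P).
u0 ||-/- P /\ (Q /\ P) since u0 fails P.

No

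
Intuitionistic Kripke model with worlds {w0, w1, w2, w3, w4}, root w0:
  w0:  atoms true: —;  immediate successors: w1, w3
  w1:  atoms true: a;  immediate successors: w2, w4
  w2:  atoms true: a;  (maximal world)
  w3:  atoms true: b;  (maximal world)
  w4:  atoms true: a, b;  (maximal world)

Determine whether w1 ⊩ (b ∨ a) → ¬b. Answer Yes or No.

w1 ⊮ (b ∨ a) → ¬b: already at w1 itself, w1 ⊩ b ∨ a but w1 ⊮ ¬b.
w1 ⊮ ¬b since w4 is accessible from w1 and w4 ⊩ b.

No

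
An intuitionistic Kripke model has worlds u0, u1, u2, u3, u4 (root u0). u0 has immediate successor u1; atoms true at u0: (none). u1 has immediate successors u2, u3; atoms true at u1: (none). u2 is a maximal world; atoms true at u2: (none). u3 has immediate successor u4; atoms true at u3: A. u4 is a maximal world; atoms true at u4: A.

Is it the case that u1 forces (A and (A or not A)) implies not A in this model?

No

u1 does not force (A and (A or not A)) implies not A: at the accessible world u3, u3 forces A and (A or not A) but u3 does not force not A.
u3 does not force not A since u3 is accessible from u3 and u3 forces A.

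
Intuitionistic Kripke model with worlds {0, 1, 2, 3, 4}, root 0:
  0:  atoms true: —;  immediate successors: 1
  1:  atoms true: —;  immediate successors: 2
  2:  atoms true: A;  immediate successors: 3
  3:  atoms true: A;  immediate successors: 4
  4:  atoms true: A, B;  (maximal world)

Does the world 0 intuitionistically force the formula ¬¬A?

0 ⊩ ¬¬A: no world accessible from 0 forces ¬A.

Yes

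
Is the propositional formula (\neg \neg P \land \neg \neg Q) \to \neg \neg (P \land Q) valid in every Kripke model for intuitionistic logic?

Yes

This is the distribution of double negation over conjunction, which is intuitionistically derivable.
Assume \neg \neg P, \neg \neg Q, and \neg (P \land Q). From P we'd get \neg Q (since P \land Q is refuted), contradicting \neg \neg Q; so \neg P, contradicting \neg \neg P.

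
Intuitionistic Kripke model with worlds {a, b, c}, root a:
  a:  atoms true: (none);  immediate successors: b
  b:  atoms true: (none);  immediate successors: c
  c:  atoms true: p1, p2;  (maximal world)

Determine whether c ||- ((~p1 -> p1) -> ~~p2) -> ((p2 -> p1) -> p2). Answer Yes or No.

Yes

c ||- ((~p1 -> p1) -> ~~p2) -> ((p2 -> p1) -> p2): every world accessible from c that forces (~p1 -> p1) -> ~~p2 (namely c) also forces (p2 -> p1) -> p2.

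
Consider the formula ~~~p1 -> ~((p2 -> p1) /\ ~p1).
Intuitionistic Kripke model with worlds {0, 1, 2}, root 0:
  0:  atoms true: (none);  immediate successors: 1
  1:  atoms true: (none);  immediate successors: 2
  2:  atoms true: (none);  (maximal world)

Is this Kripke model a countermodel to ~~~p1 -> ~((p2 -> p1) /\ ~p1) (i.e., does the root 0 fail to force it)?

Yes

0 ||-/- ~~~p1 -> ~((p2 -> p1) /\ ~p1): already at 0 itself, 0 ||- ~~~p1 but 0 ||-/- ~((p2 -> p1) /\ ~p1).
0 ||-/- ~((p2 -> p1) /\ ~p1) since 0 is accessible from 0 and 0 ||- (p2 -> p1) /\ ~p1.
0 ||- (p2 -> p1) /\ ~p1 since 0 forces both conjuncts.
So the root 0 does not force ~~~p1 -> ~((p2 -> p1) /\ ~p1); the model is a countermodel.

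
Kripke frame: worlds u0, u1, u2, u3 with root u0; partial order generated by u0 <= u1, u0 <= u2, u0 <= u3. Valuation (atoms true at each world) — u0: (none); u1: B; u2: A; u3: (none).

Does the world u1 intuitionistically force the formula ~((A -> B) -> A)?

Yes

u1 ||- ~((A -> B) -> A): no world accessible from u1 forces (A -> B) -> A.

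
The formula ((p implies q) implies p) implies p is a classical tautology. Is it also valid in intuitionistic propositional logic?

No

This is Peirce's law, which is not intuitionistically valid.
A Kripke countermodel: worlds a, b; order generated by a <= b; atoms true at each world — a:{}; b:{p}.
a does not force ((p implies q) implies p) implies p: already at a itself, a forces (p implies q) implies p but a does not force p.
a lacks atom p, so a does not force p.
So the root a does not force the formula.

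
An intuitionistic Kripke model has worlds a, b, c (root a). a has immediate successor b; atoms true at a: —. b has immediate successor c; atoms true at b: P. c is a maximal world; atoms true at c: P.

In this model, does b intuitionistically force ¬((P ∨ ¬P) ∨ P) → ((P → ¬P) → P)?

Yes

b ⊩ ¬((P ∨ ¬P) ∨ P) → ((P → ¬P) → P) vacuously: no world accessible from b forces the antecedent ¬((P ∨ ¬P) ∨ P).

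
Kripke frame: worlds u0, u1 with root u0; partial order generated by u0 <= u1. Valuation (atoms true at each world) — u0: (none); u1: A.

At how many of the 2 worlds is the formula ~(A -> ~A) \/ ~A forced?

u0: forces it.
u1: forces it.
Worlds forcing the formula: {u0, u1}.

2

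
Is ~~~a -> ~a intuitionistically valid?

Yes

This is triple-negation reduction, which is intuitionistically derivable.
Assume ~~~a and suppose a. Then ~~a (double-negation introduction), contradicting ~~~a. So ~a.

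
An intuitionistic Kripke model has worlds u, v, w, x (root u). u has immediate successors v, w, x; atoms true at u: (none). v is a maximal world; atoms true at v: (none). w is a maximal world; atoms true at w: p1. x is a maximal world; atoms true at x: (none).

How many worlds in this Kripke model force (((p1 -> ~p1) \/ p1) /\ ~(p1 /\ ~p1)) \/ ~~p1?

u: does not force it — u ||-/- (((p1 -> ~p1) \/ p1) /\ ~(p1 /\ ~p1)) \/ ~~p1: neither disjunct is forced at u.
v: forces it.
w: forces it.
x: forces it.
Worlds forcing the formula: {v, w, x}.

3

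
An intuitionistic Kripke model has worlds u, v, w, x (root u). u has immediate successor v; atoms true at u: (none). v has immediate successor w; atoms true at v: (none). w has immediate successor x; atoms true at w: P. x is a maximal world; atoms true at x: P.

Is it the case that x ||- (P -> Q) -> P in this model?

Yes

x ||- (P -> Q) -> P vacuously: no world accessible from x forces the antecedent P -> Q.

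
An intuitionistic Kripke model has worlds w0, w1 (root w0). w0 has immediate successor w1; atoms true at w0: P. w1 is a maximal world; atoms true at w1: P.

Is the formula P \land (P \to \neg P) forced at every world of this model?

Not every world: w0 \nVdash P \land (P \to \neg P).
w0 \nVdash P \land (P \to \neg P) since w0 fails P \to \neg P.

No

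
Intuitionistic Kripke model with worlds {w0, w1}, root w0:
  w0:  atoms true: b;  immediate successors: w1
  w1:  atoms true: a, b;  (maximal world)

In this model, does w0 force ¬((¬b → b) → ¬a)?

Yes

w0 ⊩ ¬((¬b → b) → ¬a): no world accessible from w0 forces (¬b → b) → ¬a.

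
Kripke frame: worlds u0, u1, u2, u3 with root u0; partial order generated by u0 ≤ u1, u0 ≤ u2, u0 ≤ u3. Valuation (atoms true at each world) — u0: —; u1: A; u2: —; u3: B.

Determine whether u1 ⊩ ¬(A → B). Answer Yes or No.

Yes

u1 ⊩ ¬(A → B): no world accessible from u1 forces A → B.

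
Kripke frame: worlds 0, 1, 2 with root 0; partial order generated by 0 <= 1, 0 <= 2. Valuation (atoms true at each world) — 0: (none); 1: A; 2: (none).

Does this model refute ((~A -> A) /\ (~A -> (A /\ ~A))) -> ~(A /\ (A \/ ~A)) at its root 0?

0 ||-/- ((~A -> A) /\ (~A -> (A /\ ~A))) -> ~(A /\ (A \/ ~A)): at the accessible world 1, 1 ||- (~A -> A) /\ (~A -> (A /\ ~A)) but 1 ||-/- ~(A /\ (A \/ ~A)).
1 ||-/- ~(A /\ (A \/ ~A)) since 1 is accessible from 1 and 1 ||- A /\ (A \/ ~A).
1 ||- A /\ (A \/ ~A) since 1 forces both conjuncts.
So the root 0 does not force ((~A -> A) /\ (~A -> (A /\ ~A))) -> ~(A /\ (A \/ ~A)); the model is a countermodel.

Yes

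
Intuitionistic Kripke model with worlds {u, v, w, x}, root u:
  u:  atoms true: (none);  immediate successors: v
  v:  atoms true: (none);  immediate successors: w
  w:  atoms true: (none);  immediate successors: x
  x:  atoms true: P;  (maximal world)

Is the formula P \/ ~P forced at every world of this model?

Not every world: u ||-/- P \/ ~P.
u ||-/- P \/ ~P: neither disjunct is forced at u.
u lacks atom P, so u ||-/- P.

No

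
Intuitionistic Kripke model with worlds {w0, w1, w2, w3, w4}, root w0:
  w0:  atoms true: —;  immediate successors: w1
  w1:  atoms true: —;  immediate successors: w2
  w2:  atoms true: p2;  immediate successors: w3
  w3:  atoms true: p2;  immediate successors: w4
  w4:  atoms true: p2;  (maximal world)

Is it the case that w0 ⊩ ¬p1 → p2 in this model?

w0 ⊮ ¬p1 → p2: already at w0 itself, w0 ⊩ ¬p1 but w0 ⊮ p2.
w0 lacks atom p2, so w0 ⊮ p2.

No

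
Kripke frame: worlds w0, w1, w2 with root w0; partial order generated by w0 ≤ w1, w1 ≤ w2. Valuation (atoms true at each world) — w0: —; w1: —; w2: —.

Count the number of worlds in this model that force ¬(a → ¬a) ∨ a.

w0: does not force it — w0 ⊮ ¬(a → ¬a) ∨ a: neither disjunct is forced at w0.
w1: does not force it — w1 ⊮ ¬(a → ¬a) ∨ a: neither disjunct is forced at w1.
w2: does not force it.
Worlds forcing the formula: { }.

0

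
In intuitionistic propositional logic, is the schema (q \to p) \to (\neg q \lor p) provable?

No

This is the material-implication-as-disjunction principle, which is not intuitionistically valid.
A Kripke countermodel: worlds u0, u1; order generated by u0 \le u1; atoms true at each world — u0:{}; u1:{p,q}.
u0 \nVdash (q \to p) \to (\neg q \lor p): already at u0 itself, u0 \Vdash q \to p but u0 \nVdash \neg q \lor p.
u0 \nVdash \neg q \lor p: neither disjunct is forced at u0.
u0 \nVdash \neg q since u1 is accessible from u0 and u1 \Vdash q.
So the root u0 does not force the formula.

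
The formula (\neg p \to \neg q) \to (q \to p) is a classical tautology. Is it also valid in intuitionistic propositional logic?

No

This is the converse of contraposition, which is not intuitionistically valid.
A Kripke countermodel: worlds u, v; order generated by u \le v; atoms true at each world — u:{q}; v:{p,q}.
u \nVdash (\neg p \to \neg q) \to (q \to p): already at u itself, u \Vdash \neg p \to \neg q but u \nVdash q \to p.
u \nVdash q \to p: already at u itself, u \Vdash q but u \nVdash p.
u lacks atom p, so u \nVdash p.
So the root u does not force the formula.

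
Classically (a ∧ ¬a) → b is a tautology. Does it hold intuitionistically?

This is an instance of ex falso quodlibet, which is intuitionistically derivable.
No world can force both a and ¬a, so the antecedent a ∧ ¬a is never forced and the implication holds vacuously at every world.

Yes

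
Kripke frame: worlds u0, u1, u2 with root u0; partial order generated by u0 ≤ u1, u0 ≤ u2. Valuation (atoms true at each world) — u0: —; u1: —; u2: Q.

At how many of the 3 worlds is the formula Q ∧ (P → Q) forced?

1

u0: does not force it — u0 ⊮ Q ∧ (P → Q) since u0 fails Q.
u1: does not force it — u1 ⊮ Q ∧ (P → Q) since u1 fails Q.
u2: forces it.
Worlds forcing the formula: {u2}.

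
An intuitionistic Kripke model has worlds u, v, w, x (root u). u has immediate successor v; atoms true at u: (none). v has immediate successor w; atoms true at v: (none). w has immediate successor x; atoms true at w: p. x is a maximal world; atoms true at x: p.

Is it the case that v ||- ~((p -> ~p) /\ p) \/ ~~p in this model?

v ||- ~((p -> ~p) /\ p) \/ ~~p via the disjunct ~((p -> ~p) /\ p).

Yes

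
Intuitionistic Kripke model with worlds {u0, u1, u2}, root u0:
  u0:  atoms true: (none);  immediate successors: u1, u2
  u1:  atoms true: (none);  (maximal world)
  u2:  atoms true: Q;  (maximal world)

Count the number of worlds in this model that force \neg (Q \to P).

u0: does not force it — u0 \nVdash \neg (Q \to P) since u1 is accessible from u0 and u1 \Vdash Q \to P.
u1: does not force it.
u2: forces it.
Worlds forcing the formula: {u2}.

1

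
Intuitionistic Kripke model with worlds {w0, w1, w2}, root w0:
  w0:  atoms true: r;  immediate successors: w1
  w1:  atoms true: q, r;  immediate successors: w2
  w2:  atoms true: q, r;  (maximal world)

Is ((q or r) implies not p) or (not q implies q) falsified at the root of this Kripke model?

No

w0 forces ((q or r) implies not p) or (not q implies q) via the disjunct (q or r) implies not p.
So the root w0 forces ((q or r) implies not p) or (not q implies q); the model is not a countermodel.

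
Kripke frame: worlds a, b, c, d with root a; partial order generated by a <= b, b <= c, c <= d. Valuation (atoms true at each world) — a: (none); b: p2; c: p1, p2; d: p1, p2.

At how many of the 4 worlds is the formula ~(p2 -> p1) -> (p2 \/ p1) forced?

a: forces it.
b: forces it.
c: forces it.
d: forces it.
Worlds forcing the formula: {a, b, c, d}.

4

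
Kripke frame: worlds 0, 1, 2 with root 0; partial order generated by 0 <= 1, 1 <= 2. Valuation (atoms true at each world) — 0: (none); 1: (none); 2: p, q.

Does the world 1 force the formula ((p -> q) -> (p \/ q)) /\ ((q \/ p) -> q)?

1 ||-/- ((p -> q) -> (p \/ q)) /\ ((q \/ p) -> q) since 1 fails (p -> q) -> (p \/ q).

No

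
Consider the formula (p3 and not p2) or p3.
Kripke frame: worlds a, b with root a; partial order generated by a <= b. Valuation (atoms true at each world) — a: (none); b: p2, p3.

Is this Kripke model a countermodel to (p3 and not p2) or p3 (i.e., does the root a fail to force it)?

Yes

a does not force (p3 and not p2) or p3: neither disjunct is forced at a.
a does not force p3 and not p2 since a fails p3.
So the root a does not force (p3 and not p2) or p3; the model is a countermodel.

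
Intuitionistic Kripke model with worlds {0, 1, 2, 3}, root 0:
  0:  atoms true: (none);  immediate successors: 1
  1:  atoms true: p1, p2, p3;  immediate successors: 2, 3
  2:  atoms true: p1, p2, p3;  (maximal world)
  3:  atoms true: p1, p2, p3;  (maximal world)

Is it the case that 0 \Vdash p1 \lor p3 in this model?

0 \nVdash p1 \lor p3: neither disjunct is forced at 0.
0 lacks atom p1, so 0 \nVdash p1.

No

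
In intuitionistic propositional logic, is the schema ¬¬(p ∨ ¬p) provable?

Yes

This is the double negation of excluded middle, which is intuitionistically derivable.
Assuming ¬(p ∨ ¬p): from p we'd get p ∨ ¬p, so ¬p; but then p ∨ ¬p again — contradiction. Hence ¬¬(p ∨ ¬p).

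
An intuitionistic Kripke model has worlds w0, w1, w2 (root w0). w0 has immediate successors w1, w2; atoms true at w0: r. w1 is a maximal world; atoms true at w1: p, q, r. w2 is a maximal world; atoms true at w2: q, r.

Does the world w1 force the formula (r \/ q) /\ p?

Yes

w1 ||- (r \/ q) /\ p since w1 forces both conjuncts.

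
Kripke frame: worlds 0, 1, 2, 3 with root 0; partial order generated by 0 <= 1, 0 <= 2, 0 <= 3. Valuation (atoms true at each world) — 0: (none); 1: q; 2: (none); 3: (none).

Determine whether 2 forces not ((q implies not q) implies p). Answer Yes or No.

Yes

2 forces not ((q implies not q) implies p): no world accessible from 2 forces (q implies not q) implies p.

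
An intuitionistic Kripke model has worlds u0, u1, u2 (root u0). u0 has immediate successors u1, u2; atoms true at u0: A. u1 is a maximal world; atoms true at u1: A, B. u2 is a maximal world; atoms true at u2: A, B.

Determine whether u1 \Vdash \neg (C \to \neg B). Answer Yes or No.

u1 \nVdash \neg (C \to \neg B) since u1 is accessible from u1 and u1 \Vdash C \to \neg B.
u1 \Vdash C \to \neg B vacuously: no world accessible from u1 forces the antecedent C.

No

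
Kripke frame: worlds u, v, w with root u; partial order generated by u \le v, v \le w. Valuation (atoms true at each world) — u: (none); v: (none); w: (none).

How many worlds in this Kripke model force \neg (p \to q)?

u: does not force it — u \nVdash \neg (p \to q) since u is accessible from u and u \Vdash p \to q.
v: does not force it — v \nVdash \neg (p \to q) since v is accessible from v and v \Vdash p \to q.
w: does not force it — w \nVdash \neg (p \to q) since w is accessible from w and w \Vdash p \to q.
Worlds forcing the formula: { }.

0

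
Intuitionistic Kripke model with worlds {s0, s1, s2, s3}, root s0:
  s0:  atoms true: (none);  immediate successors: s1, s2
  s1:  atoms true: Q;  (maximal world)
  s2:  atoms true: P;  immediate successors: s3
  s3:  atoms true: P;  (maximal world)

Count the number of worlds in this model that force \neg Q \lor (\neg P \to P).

2

s0: does not force it — s0 \nVdash \neg Q \lor (\neg P \to P): neither disjunct is forced at s0.
s1: does not force it.
s2: forces it.
s3: forces it.
Worlds forcing the formula: {s2, s3}.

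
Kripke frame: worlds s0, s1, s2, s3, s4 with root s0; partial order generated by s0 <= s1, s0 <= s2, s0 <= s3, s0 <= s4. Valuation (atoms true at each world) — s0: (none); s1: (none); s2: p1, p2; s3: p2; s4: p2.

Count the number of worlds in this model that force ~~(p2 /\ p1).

s0: does not force it — s0 ||-/- ~~(p2 /\ p1) since s1 is accessible from s0 and s1 ||- ~(p2 /\ p1).
s1: does not force it — s1 ||-/- ~~(p2 /\ p1) since s1 is accessible from s1 and s1 ||- ~(p2 /\ p1).
s2: forces it.
s3: does not force it.
s4: does not force it.
Worlds forcing the formula: {s2}.

1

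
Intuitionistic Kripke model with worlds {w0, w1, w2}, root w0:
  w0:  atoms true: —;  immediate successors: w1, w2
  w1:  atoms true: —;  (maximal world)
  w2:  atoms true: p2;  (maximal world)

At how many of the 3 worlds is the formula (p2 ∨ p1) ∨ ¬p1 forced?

3

w0: forces it.
w1: forces it.
w2: forces it.
Worlds forcing the formula: {w0, w1, w2}.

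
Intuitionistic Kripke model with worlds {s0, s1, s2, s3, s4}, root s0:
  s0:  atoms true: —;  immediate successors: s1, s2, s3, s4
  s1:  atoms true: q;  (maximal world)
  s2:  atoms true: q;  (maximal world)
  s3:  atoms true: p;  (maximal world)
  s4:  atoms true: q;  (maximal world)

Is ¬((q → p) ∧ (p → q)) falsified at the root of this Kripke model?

No

s0 ⊩ ¬((q → p) ∧ (p → q)): no world accessible from s0 forces (q → p) ∧ (p → q).
So the root s0 forces ¬((q → p) ∧ (p → q)); the model is not a countermodel.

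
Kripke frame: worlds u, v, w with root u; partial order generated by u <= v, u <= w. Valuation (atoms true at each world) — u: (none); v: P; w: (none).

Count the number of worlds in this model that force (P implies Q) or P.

2

u: does not force it — u does not force (P implies Q) or P: neither disjunct is forced at u.
v: forces it.
w: forces it.
Worlds forcing the formula: {v, w}.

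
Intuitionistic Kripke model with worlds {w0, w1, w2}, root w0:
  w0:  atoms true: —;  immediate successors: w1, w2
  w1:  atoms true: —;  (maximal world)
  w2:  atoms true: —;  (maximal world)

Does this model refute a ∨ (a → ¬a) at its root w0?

w0 ⊩ a ∨ (a → ¬a) via the disjunct a → ¬a.
So the root w0 forces a ∨ (a → ¬a); the model is not a countermodel.

No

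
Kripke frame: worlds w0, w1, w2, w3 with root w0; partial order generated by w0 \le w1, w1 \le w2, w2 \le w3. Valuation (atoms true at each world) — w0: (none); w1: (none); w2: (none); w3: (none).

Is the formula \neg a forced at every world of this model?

w0 \Vdash \neg a: no world accessible from w0 forces a.
Since the root w0 forces \neg a and forcing is persistent (monotone upward), every world forces it.

Yes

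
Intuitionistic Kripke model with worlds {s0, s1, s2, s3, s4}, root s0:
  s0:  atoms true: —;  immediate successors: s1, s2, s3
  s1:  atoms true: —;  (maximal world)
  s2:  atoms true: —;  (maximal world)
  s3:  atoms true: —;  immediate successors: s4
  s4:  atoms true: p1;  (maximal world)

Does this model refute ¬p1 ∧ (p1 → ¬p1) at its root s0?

s0 ⊮ ¬p1 ∧ (p1 → ¬p1) since s0 fails ¬p1.
So the root s0 does not force ¬p1 ∧ (p1 → ¬p1); the model is a countermodel.

Yes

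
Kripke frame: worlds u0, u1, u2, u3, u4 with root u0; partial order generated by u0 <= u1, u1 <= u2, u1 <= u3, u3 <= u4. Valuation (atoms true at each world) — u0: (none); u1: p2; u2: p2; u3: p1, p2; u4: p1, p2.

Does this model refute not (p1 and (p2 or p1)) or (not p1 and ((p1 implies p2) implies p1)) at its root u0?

Yes

u0 does not force not (p1 and (p2 or p1)) or (not p1 and ((p1 implies p2) implies p1)): neither disjunct is forced at u0.
u0 does not force not (p1 and (p2 or p1)) since u3 is accessible from u0 and u3 forces p1 and (p2 or p1).
u3 forces p1 and (p2 or p1) since u3 forces both conjuncts.
So the root u0 does not force not (p1 and (p2 or p1)) or (not p1 and ((p1 implies p2) implies p1)); the model is a countermodel.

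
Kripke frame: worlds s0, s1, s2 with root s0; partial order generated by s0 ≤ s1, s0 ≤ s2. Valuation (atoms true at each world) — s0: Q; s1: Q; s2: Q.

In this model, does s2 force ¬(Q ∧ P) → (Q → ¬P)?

s2 ⊩ ¬(Q ∧ P) → (Q → ¬P): every world accessible from s2 that forces ¬(Q ∧ P) (namely s2) also forces Q → ¬P.

Yes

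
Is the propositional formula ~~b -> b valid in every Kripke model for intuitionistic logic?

This is double-negation elimination, which is not intuitionistically valid.
A Kripke countermodel: worlds u, v; order generated by u <= v; atoms true at each world — u:{}; v:{b}.
u ||-/- ~~b -> b: already at u itself, u ||- ~~b but u ||-/- b.
u lacks atom b, so u ||-/- b.
So the root u does not force the formula.

No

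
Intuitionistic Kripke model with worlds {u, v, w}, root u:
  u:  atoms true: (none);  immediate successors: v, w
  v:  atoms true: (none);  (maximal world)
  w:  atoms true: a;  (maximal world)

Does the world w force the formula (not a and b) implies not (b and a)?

Yes

w forces (not a and b) implies not (b and a) vacuously: no world accessible from w forces the antecedent not a and b.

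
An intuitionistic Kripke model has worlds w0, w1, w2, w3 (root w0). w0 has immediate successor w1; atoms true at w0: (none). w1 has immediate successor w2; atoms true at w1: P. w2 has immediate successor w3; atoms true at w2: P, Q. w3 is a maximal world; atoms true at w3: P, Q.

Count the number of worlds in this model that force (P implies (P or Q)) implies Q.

2

w0: does not force it — w0 does not force (P implies (P or Q)) implies Q: already at w0 itself, w0 forces P implies (P or Q) but w0 does not force Q.
w1: does not force it — w1 does not force (P implies (P or Q)) implies Q: already at w1 itself, w1 forces P implies (P or Q) but w1 does not force Q.
w2: forces it.
w3: forces it.
Worlds forcing the formula: {w2, w3}.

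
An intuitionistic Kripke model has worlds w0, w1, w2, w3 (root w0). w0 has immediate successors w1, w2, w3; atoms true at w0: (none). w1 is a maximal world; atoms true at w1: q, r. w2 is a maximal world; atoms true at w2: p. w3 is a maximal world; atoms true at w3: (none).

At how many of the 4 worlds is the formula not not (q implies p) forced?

2

w0: does not force it — w0 does not force not not (q implies p) since w1 is accessible from w0 and w1 forces not (q implies p).
w1: does not force it — w1 does not force not not (q implies p) since w1 is accessible from w1 and w1 forces not (q implies p).
w2: forces it.
w3: forces it.
Worlds forcing the formula: {w2, w3}.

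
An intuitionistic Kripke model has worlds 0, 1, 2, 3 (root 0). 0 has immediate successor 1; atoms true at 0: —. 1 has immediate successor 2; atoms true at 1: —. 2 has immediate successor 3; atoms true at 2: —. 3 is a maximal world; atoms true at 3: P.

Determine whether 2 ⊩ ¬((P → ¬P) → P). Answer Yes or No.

No

2 ⊮ ¬((P → ¬P) → P) since 2 is accessible from 2 and 2 ⊩ (P → ¬P) → P.
2 ⊩ (P → ¬P) → P vacuously: no world accessible from 2 forces the antecedent P → ¬P.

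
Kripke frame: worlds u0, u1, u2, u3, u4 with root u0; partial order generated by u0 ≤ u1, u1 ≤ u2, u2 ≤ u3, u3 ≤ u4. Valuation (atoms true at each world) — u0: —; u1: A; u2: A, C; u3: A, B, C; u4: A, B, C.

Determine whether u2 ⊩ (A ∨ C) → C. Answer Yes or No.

Yes

u2 ⊩ (A ∨ C) → C: every world accessible from u2 that forces A ∨ C (namely u2, u3, u4) also forces C.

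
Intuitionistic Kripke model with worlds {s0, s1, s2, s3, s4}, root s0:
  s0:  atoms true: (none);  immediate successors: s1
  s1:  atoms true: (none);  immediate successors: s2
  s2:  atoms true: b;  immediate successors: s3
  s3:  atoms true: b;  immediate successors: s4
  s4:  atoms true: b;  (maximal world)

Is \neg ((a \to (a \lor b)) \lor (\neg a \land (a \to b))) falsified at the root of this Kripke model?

Yes

s0 \nVdash \neg ((a \to (a \lor b)) \lor (\neg a \land (a \to b))) since s0 is accessible from s0 and s0 \Vdash (a \to (a \lor b)) \lor (\neg a \land (a \to b)).
s0 \Vdash (a \to (a \lor b)) \lor (\neg a \land (a \to b)) via the disjunct a \to (a \lor b).
So the root s0 does not force \neg ((a \to (a \lor b)) \lor (\neg a \land (a \to b))); the model is a countermodel.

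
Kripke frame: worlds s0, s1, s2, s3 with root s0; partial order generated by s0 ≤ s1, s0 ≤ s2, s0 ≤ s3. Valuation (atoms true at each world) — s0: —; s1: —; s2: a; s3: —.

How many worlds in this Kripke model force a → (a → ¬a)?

2

s0: does not force it — s0 ⊮ a → (a → ¬a): at the accessible world s2, s2 ⊩ a but s2 ⊮ a → ¬a.
s1: forces it.
s2: does not force it — s2 ⊮ a → (a → ¬a): already at s2 itself, s2 ⊩ a but s2 ⊮ a → ¬a.
s3: forces it.
Worlds forcing the formula: {s1, s3}.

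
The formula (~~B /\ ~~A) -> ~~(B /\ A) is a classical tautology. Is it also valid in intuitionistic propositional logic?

Yes

This is the distribution of double negation over conjunction, which is intuitionistically derivable.
Assume ~~B, ~~A, and ~(B /\ A). From B we'd get ~A (since B /\ A is refuted), contradicting ~~A; so ~B, contradicting ~~B.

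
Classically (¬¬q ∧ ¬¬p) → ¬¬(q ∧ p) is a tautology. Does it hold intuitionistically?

Yes

This is the distribution of double negation over conjunction, which is intuitionistically derivable.
Assume ¬¬q, ¬¬p, and ¬(q ∧ p). From q we'd get ¬p (since q ∧ p is refuted), contradicting ¬¬p; so ¬q, contradicting ¬¬q.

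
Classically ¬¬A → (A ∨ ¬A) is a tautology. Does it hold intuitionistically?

This is a variant of double-negation elimination (deriving excluded middle from double negation), which is not intuitionistically valid.
A Kripke countermodel: worlds u0, u1; order generated by u0 ≤ u1; atoms true at each world — u0:{}; u1:{A}.
u0 ⊮ ¬¬A → (A ∨ ¬A): already at u0 itself, u0 ⊩ ¬¬A but u0 ⊮ A ∨ ¬A.
u0 ⊮ A ∨ ¬A: neither disjunct is forced at u0.
u0 lacks atom A, so u0 ⊮ A.
So the root u0 does not force the formula.

No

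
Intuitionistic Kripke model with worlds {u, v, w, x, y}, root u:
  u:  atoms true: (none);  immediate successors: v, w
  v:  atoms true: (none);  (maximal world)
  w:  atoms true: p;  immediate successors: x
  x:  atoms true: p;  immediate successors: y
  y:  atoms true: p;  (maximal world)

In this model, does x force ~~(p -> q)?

x ||-/- ~~(p -> q) since x is accessible from x and x ||- ~(p -> q).
x ||- ~(p -> q): no world accessible from x forces p -> q.

No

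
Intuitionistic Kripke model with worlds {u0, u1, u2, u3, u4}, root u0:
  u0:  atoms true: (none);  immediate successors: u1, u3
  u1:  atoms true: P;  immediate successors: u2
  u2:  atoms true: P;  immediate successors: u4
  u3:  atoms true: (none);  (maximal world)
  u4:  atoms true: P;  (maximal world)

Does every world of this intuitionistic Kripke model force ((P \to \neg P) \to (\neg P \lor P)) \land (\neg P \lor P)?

Not every world: u0 \nVdash ((P \to \neg P) \to (\neg P \lor P)) \land (\neg P \lor P).
u0 \nVdash ((P \to \neg P) \to (\neg P \lor P)) \land (\neg P \lor P) since u0 fails \neg P \lor P.

No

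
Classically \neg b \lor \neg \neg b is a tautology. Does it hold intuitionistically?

No

This is the weak law of excluded middle, which is not intuitionistically valid.
A Kripke countermodel: worlds 0, 1, 2; order generated by 0 \le 1, 0 \le 2; atoms true at each world — 0:{}; 1:{b}; 2:{}.
0 \nVdash \neg b \lor \neg \neg b: neither disjunct is forced at 0.
0 \nVdash \neg b since 1 is accessible from 0 and 1 \Vdash b.
So the root 0 does not force the formula.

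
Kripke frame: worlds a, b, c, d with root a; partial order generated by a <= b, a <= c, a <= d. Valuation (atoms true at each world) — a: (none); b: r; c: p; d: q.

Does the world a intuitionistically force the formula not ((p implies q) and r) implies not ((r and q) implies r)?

No

a does not force not ((p implies q) and r) implies not ((r and q) implies r): at the accessible world c, c forces not ((p implies q) and r) but c does not force not ((r and q) implies r).
c does not force not ((r and q) implies r) since c is accessible from c and c forces (r and q) implies r.
c forces (r and q) implies r vacuously: no world accessible from c forces the antecedent r and q.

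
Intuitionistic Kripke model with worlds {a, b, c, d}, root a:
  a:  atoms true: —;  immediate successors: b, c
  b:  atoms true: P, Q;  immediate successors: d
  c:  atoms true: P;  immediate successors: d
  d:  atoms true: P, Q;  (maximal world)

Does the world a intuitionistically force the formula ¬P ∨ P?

a ⊮ ¬P ∨ P: neither disjunct is forced at a.
a ⊮ ¬P since b is accessible from a and b ⊩ P.

No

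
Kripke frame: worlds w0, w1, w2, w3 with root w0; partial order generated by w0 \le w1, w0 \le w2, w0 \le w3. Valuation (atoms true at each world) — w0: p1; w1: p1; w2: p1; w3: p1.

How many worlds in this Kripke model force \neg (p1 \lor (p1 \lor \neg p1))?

w0: does not force it — w0 \nVdash \neg (p1 \lor (p1 \lor \neg p1)) since w0 is accessible from w0 and w0 \Vdash p1 \lor (p1 \lor \neg p1).
w1: does not force it — w1 \nVdash \neg (p1 \lor (p1 \lor \neg p1)) since w1 is accessible from w1 and w1 \Vdash p1 \lor (p1 \lor \neg p1).
w2: does not force it.
w3: does not force it.
Worlds forcing the formula: { }.

0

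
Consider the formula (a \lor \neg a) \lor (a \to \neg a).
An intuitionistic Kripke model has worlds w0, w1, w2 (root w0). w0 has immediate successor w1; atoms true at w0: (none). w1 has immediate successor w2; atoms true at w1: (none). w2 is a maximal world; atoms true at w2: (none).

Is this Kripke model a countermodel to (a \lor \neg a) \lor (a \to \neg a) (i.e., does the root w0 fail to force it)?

No

w0 \Vdash (a \lor \neg a) \lor (a \to \neg a) via the disjunct a \lor \neg a.
So the root w0 forces (a \lor \neg a) \lor (a \to \neg a); the model is not a countermodel.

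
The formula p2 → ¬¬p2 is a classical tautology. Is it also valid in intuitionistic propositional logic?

This is double-negation introduction, which is intuitionistically derivable.
If a world forces p2 then every accessible world forces p2 (persistence), so none forces ¬p2; hence ¬¬p2.

Yes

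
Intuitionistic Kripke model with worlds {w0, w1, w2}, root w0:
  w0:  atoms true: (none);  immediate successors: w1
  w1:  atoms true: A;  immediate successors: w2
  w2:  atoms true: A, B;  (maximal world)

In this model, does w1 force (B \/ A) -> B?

w1 ||-/- (B \/ A) -> B: already at w1 itself, w1 ||- B \/ A but w1 ||-/- B.
w1 lacks atom B, so w1 ||-/- B.

No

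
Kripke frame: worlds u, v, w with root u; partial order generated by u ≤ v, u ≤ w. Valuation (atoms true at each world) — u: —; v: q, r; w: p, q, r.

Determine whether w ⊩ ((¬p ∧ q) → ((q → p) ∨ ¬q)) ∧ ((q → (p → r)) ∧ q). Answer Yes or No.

w ⊩ ((¬p ∧ q) → ((q → p) ∨ ¬q)) ∧ ((q → (p → r)) ∧ q) since w forces both conjuncts.

Yes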